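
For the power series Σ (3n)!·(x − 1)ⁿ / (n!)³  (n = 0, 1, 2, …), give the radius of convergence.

Ratio test: |a_{n+1}/a_n| = (3n+1)·(3n+2)·(3n+3)/(n+1)³ → 27 as n → ∞.
Hence the series converges for |x − 1| < 1/(27) = 1/27, so the radius of convergence is 1/27.

R = 1/27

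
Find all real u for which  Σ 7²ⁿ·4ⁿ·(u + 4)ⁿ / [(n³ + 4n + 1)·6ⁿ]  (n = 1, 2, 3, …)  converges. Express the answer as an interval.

[-395/98, -389/98]

The ratio of consecutive coefficients is [(n³ + 4n + 1)/((n+1)³ + 4(n+1) + 1)] · 49·4/6 → 98/3.
Thus R = 1/(98/3) = 3/98.
Endpoint u = -389/98: absolute convergence follows by limit comparison with Σ 1/n³.
When u = -395/98, the series is dominated by a constant times Σ 1/n³, which converges (p = 3 > 1).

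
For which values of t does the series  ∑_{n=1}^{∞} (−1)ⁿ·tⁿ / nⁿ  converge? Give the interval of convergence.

(−∞, ∞)

Applying the root test, |a_n|^(1/n) = 1/n → 0.
The limit is 0 for every t, so R = ∞.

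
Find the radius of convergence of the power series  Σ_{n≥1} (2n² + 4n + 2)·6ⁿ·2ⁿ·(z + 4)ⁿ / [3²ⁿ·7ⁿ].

R = 21/4

Apply the ratio test: |a_{n+1}| / |a_n| = [(2(n+1)² + 4(n+1) + 2)/(2n² + 4n + 2)] · 6·2/(9·7), which tends to 4/21 as n → ∞.
Convergence for |z + 4| · 4/21 < 1, i.e. |z + 4| < 21/4. So R = 21/4.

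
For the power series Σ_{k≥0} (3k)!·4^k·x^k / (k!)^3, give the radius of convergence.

The ratio of consecutive coefficients is (3k+1)·(3k+2)·(3k+3)/(k+1)³ · 4 → 108.
The series converges when 108 · |x| < 1, giving R = 1/108.

R = 1/108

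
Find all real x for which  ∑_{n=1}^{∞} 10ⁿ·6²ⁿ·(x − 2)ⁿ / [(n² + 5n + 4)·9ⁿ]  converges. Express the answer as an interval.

[79/40, 81/40]

The ratio of consecutive coefficients is [(n² + 5n + 4)/((n+1)² + 5(n+1) + 4)] · 10·36/9 → 40.
Thus R = 1/(40) = 1/40.
Endpoint x = 81/40: the terms are on the order of 1/n², so the series converges absolutely by comparison with the p-series (p = 2 > 1).
Endpoint x = 79/40: the series is dominated by a constant times Σ 1/n², which converges (p = 2 > 1).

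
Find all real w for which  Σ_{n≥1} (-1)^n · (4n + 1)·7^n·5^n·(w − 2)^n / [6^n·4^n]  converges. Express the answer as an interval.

Apply the ratio test: |a_{n+1}| / |a_n| = [(4(n+1) + 1)/(4n + 1)] · 7·5/(6·4), which tends to 35/24 as n → ∞.
Convergence for |w − 2| · 35/24 < 1, i.e. |w − 2| < 24/35. So R = 24/35.
At w = 94/35: the n-th term does not approach 0; divergence by the term test.
When w = 46/35, the n-th term does not approach 0; divergence by the term test.

(46/35, 94/35)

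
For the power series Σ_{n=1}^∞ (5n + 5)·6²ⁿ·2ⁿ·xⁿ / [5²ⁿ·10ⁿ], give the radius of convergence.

By the ratio test, |a_{n+1}/a_n| = [(5(n+1) + 5)/(5n + 5)] · 36·2/(25·10) → 36/125.
The series converges when 36/125 · |x| < 1, giving R = 125/36.

R = 125/36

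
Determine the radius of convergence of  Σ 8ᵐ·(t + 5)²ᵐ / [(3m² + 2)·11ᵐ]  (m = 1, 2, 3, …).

Ratio test: |a_{m+1}/a_m| = [(3m² + 2)/(3(m+1)² + 2)] · 8/11 → 8/11 as m → ∞.
Successive powers of (t + 5) differ by 2, so the series converges when |t + 5|² · 8/11 < 1, i.e. |t + 5| < √(11/8). So R = √22/4.

R = √22/4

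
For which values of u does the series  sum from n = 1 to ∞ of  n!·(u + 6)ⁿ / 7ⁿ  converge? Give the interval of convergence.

Ratio test: |a_{n+1}/a_n| = (n+1) · 1/7 → ∞ as n → ∞.
Since the ratio → ∞, the series diverges for every u ≠ -6, and R = 0.

{-6}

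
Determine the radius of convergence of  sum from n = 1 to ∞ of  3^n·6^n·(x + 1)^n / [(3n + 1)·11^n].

Apply the ratio test: |a_{n+1}| / |a_n| = [(3n + 1)/(3(n+1) + 1)] · 3·6/11, which tends to 18/11 as n → ∞.
Convergence for |x + 1| · 18/11 < 1, i.e. |x + 1| < 11/18. So R = 11/18.

R = 11/18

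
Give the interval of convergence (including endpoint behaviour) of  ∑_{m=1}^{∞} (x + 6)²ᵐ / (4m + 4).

Apply the ratio test: |a_{m+1}| / |a_m| = (4m + 4)/(4(m+1) + 4), which tends to 1 as m → ∞.
Since the exponent of (x + 6) increases by 2 each term, convergence requires |x + 6|² < 1, hence R = 1.
When x = -5, the terms behave like c/m; limit comparison with the harmonic series gives divergence.
At x = -7: comparison with the harmonic series Σ 1/m shows the series diverges.

(-7, -5)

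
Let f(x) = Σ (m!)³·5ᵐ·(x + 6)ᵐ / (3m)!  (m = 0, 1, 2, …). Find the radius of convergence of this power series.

R = 27/5

By the ratio test, |a_{m+1}/a_m| = (m+1)³/[(3m+1)·(3m+2)·(3m+3)] · 5 → 5/27.
Convergence for |x + 6| · 5/27 < 1, i.e. |x + 6| < 27/5. So R = 27/5.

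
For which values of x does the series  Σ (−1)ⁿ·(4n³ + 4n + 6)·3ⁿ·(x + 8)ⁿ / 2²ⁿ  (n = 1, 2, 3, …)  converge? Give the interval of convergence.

(-28/3, -20/3)

By the ratio test, |a_{n+1}/a_n| = [(4(n+1)³ + 4(n+1) + 6)/(4n³ + 4n + 6)] · 3/4 → 3/4.
The series converges when 3/4 · |x + 8| < 1, giving R = 4/3.
Check x = -20/3: the terms have absolute value of order n³, which does not tend to 0, so the series diverges by the divergence test.
Endpoint x = -28/3: the terms do not tend to 0, so the series diverges.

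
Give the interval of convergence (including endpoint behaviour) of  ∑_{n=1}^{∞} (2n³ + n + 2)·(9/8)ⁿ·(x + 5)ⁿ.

(-53/9, -37/9)

By the ratio test, |a_{n+1}/a_n| = [(2(n+1)³ + (n+1) + 2)/(2n³ + n + 2)] · 9/8 → 9/8.
The series converges when 9/8 · |x + 5| < 1, giving R = 8/9.
At x = -37/9: the n-th term does not approach 0; divergence by the term test.
Check x = -53/9: the terms do not tend to 0, so the series diverges.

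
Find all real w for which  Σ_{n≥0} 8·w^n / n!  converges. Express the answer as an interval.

By the ratio test, |a_{n+1}/a_n| = 8/8 · 1/(n+1) → 0.
The limit is 0, so the series converges for all w; R = ∞.

(−∞, ∞)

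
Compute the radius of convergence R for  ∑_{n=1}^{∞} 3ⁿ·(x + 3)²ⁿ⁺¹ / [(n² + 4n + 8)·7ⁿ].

R = √21/3

The ratio of consecutive coefficients is [(n² + 4n + 8)/((n+1)² + 4(n+1) + 8)] · 3/7 → 3/7.
Successive powers of (x + 3) differ by 2, so the series converges when |x + 3|² · 3/7 < 1, i.e. |x + 3| < √(7/3). So R = √21/3.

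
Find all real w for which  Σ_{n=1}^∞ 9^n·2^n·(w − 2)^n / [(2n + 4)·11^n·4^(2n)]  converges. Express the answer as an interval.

[-70/9, 106/9)

By the ratio test, |a_{n+1}/a_n| = [(2n + 4)/(2(n+1) + 4)] · 9·2/(11·16) → 9/88.
Hence the series converges for |w − 2| < 1/(9/88) = 88/9, so the radius of convergence is 88/9.
At w = 106/9: comparison with the harmonic series Σ 1/n shows the series diverges.
At w = -70/9: the terms alternate in sign and decrease monotonically to 0 in absolute value (size ~ c/n), so the alternating series test gives convergence.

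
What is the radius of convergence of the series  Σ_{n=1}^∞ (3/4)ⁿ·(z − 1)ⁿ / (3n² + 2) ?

R = 4/3

Ratio test: |a_{n+1}/a_n| = [(3n² + 2)/(3(n+1)² + 2)] · 3/4 → 3/4 as n → ∞.
Hence the series converges for |z − 1| < 1/(3/4) = 4/3, so the radius of convergence is 4/3.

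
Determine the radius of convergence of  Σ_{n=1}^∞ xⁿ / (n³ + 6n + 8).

R = 1

Apply the ratio test: |a_{n+1}| / |a_n| = (n³ + 6n + 8)/((n+1)³ + 6(n+1) + 8), which tends to 1 as n → ∞.
So the series converges when |x| < 1 and diverges when |x| > 1; R = 1.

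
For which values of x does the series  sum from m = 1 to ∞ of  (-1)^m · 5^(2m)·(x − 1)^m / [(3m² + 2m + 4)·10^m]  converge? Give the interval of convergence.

[3/5, 7/5]

By the ratio test, |a_{m+1}/a_m| = [(3m² + 2m + 4)/(3(m+1)² + 2(m+1) + 4)] · 25/10 → 5/2.
Hence the series converges for |x − 1| < 1/(5/2) = 2/5, so the radius of convergence is 2/5.
Endpoint x = 7/5: the terms are on the order of 1/m², so the series converges absolutely by comparison with the p-series (p = 2 > 1).
When x = 3/5, the terms are on the order of 1/m², so the series converges absolutely by comparison with the p-series (p = 2 > 1).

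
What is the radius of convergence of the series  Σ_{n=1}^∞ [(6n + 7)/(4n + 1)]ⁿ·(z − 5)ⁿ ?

By the Cauchy root test, |a_n|^(1/n) = (6n + 7)/(4n + 1) → 3/2.
Convergence for |z − 5| · 3/2 < 1, i.e. |z − 5| < 2/3. So R = 2/3.

R = 2/3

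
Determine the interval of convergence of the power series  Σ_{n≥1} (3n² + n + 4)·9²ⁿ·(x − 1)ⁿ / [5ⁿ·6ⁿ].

(17/27, 37/27)

The ratio of consecutive coefficients is [(3(n+1)² + (n+1) + 4)/(3n² + n + 4)] · 81/(5·6) → 27/10.
The series converges when 27/10 · |x − 1| < 1, giving R = 10/27.
At x = 37/27: the terms do not tend to 0, so the series diverges.
When x = 17/27, the terms have absolute value of order n², which does not tend to 0, so the series diverges by the divergence test.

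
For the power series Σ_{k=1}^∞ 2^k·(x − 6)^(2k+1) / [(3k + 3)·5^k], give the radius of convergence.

Apply the ratio test: |a_{k+1}| / |a_k| = [(3k + 3)/(3(k+1) + 3)] · 2/5, which tends to 2/5 as k → ∞.
Since the exponent of (x − 6) increases by 2 each term, convergence requires |x − 6|² < 5/2, hence R = √10/2.

R = √10/2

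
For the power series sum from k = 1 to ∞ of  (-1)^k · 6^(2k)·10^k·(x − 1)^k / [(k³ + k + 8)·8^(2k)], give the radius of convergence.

The ratio of consecutive coefficients is [(k³ + k + 8)/((k+1)³ + (k+1) + 8)] · 36·10/64 → 45/8.
Hence the series converges for |x − 1| < 1/(45/8) = 8/45, so the radius of convergence is 8/45.

R = 8/45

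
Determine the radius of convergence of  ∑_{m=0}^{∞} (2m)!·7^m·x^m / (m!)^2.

R = 1/28

Apply the ratio test: |a_{m+1}| / |a_m| = (2m+1)·(2m+2)/(m+1)² · 7, which tends to 28 as m → ∞.
Hence the series converges for |x| < 1/(28) = 1/28, so the radius of convergence is 1/28.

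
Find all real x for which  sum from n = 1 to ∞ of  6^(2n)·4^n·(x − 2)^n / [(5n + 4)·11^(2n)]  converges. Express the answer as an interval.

Apply the ratio test: |a_{n+1}| / |a_n| = [(5n + 4)/(5(n+1) + 4)] · 36·4/121, which tends to 144/121 as n → ∞.
Thus R = 1/(144/121) = 121/144.
Check x = 409/144: the terms behave like c/n; limit comparison with the harmonic series gives divergence.
Endpoint x = 167/144: the terms alternate in sign and decrease monotonically to 0 in absolute value (size ~ c/n), so the alternating series test gives convergence.

[167/144, 409/144)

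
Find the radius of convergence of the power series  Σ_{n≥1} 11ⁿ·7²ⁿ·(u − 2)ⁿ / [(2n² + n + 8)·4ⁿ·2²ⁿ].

The ratio of consecutive coefficients is [(2n² + n + 8)/(2(n+1)² + (n+1) + 8)] · 11·49/(4·4) → 539/16.
Convergence for |u − 2| · 539/16 < 1, i.e. |u − 2| < 16/539. So R = 16/539.

R = 16/539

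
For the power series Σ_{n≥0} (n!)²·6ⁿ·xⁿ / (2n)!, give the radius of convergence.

The ratio of consecutive coefficients is (n+1)²/[(2n+1)·(2n+2)] · 6 → 3/2.
The series converges when 3/2 · |x| < 1, giving R = 2/3.

R = 2/3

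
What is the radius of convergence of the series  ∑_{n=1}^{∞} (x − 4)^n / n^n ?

Applying the root test, |a_n|^(1/n) = 1/n → 0.
The limit is 0 for every x, so R = ∞.

R = ∞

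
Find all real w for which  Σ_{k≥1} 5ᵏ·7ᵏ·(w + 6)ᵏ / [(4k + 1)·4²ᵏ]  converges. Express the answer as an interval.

The ratio of consecutive coefficients is [(4k + 1)/(4(k+1) + 1)] · 5·7/16 → 35/16.
Thus R = 1/(35/16) = 16/35.
Check w = -194/35: the terms are asymptotic to a nonzero constant times 1/k, so the series diverges by limit comparison with Σ 1/k.
Endpoint w = -226/35: the terms alternate in sign and decrease monotonically to 0 in absolute value (size ~ c/k), so the alternating series test gives convergence.

[-226/35, -194/35)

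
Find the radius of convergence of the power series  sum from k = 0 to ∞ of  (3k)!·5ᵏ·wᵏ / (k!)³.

The ratio of consecutive coefficients is (3k+1)·(3k+2)·(3k+3)/(k+1)³ · 5 → 135.
The series converges when 135 · |w| < 1, giving R = 1/135.

R = 1/135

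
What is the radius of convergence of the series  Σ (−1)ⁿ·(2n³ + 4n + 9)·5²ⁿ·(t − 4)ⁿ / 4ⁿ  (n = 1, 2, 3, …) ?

Apply the ratio test: |a_{n+1}| / |a_n| = [(2(n+1)³ + 4(n+1) + 9)/(2n³ + 4n + 9)] · 25/4, which tends to 25/4 as n → ∞.
Hence the series converges for |t − 4| < 1/(25/4) = 4/25, so the radius of convergence is 4/25.

R = 4/25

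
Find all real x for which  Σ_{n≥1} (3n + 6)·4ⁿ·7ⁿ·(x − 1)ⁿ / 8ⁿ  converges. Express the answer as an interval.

(5/7, 9/7)

The ratio of consecutive coefficients is [(3(n+1) + 6)/(3n + 6)] · 4·7/8 → 7/2.
Hence the series converges for |x − 1| < 1/(7/2) = 2/7, so the radius of convergence is 2/7.
At x = 9/7: the terms do not tend to 0, so the series diverges.
Endpoint x = 5/7: the n-th term does not approach 0; divergence by the term test.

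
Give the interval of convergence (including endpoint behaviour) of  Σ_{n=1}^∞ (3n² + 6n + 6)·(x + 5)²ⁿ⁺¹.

(-6, -4)

Ratio test: |a_{n+1}/a_n| = (3(n+1)² + 6(n+1) + 6)/(3n² + 6n + 6) → 1 as n → ∞.
Since the exponent of (x + 5) increases by 2 each term, convergence requires |x + 5|² < 1, hence R = 1.
Check x = -4: the n-th term does not approach 0; divergence by the term test.
Check x = -6: the terms do not tend to 0, so the series diverges.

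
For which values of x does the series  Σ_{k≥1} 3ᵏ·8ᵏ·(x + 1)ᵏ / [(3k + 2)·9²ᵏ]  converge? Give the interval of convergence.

[-35/8, 19/8)

Ratio test: |a_{k+1}/a_k| = [(3k + 2)/(3(k+1) + 2)] · 3·8/81 → 8/27 as k → ∞.
Convergence for |x + 1| · 8/27 < 1, i.e. |x + 1| < 27/8. So R = 27/8.
Endpoint x = 19/8: comparison with the harmonic series Σ 1/k shows the series diverges.
Endpoint x = -35/8: convergence follows from the alternating series test (terms decrease monotonically to 0).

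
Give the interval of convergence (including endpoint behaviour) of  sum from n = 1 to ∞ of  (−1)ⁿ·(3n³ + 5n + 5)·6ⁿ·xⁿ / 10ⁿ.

(-5/3, 5/3)

Ratio test: |a_{n+1}/a_n| = [(3(n+1)³ + 5(n+1) + 5)/(3n³ + 5n + 5)] · 6/10 → 3/5 as n → ∞.
The series converges when 3/5 · |x| < 1, giving R = 5/3.
At x = 5/3: the n-th term does not approach 0; divergence by the term test.
When x = -5/3, the terms have absolute value of order n³, which does not tend to 0, so the series diverges by the divergence test.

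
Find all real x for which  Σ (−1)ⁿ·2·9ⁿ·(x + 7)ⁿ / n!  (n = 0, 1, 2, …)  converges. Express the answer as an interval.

(−∞, ∞)

Ratio test: |a_{n+1}/a_n| = 2/2 · 9 · 1/(n+1) → 0 as n → ∞.
Since the limit is 0 < 1 for every x, the series converges on all of ℝ and R = ∞.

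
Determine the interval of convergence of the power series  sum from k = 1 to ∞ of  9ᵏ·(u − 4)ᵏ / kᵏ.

(−∞, ∞)

Root test: |a_k|^(1/k) = 9/k → 0.
The limit is 0 for every u, so R = ∞.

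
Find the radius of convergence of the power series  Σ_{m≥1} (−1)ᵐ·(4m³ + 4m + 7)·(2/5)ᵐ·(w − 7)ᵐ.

R = 5/2

Apply the ratio test: |a_{m+1}| / |a_m| = [(4(m+1)³ + 4(m+1) + 7)/(4m³ + 4m + 7)] · 2/5, which tends to 2/5 as m → ∞.
Thus R = 1/(2/5) = 5/2.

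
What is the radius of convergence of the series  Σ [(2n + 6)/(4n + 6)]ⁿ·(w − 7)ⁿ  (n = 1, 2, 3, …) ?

R = 2

By the Cauchy root test, |a_n|^(1/n) = (2n + 6)/(4n + 6) → 1/2.
Convergence for |w − 7| · 1/2 < 1, i.e. |w − 7| < 2. So R = 2.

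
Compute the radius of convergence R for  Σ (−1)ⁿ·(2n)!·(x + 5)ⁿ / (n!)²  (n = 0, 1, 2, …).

R = 1/4

Apply the ratio test: |a_{n+1}| / |a_n| = (2n+1)·(2n+2)/(n+1)², which tends to 4 as n → ∞.
Convergence for |x + 5| · 4 < 1, i.e. |x + 5| < 1/4. So R = 1/4.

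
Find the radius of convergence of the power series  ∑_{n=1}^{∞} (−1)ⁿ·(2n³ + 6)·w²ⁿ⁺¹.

Ratio test: |a_{n+1}/a_n| = (2(n+1)³ + 6)/(2n³ + 6) → 1 as n → ∞.
Successive powers of w differ by 2, so the series converges when |w|² · 1 < 1, i.e. |w| < √(1) = 1. So R = 1.

R = 1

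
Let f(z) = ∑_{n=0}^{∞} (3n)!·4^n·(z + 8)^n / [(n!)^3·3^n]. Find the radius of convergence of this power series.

R = 1/36

The ratio of consecutive coefficients is (3n+1)·(3n+2)·(3n+3)/(n+1)³ · 4/3 → 36.
Hence the series converges for |z + 8| < 1/(36) = 1/36, so the radius of convergence is 1/36.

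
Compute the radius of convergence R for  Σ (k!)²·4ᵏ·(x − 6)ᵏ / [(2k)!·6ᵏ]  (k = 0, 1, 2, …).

R = 6

The ratio of consecutive coefficients is (k+1)²/[(2k+1)·(2k+2)] · 4/6 → 1/6.
Thus R = 1/(1/6) = 6.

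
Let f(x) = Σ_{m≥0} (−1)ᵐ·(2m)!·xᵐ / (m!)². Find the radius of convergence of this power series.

R = 1/4

Apply the ratio test: |a_{m+1}| / |a_m| = (2m+1)·(2m+2)/(m+1)², which tends to 4 as m → ∞.
Convergence for |x| · 4 < 1, i.e. |x| < 1/4. So R = 1/4.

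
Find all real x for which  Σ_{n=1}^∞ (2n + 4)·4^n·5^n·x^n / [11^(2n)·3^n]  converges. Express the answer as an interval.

(-363/20, 363/20)

Ratio test: |a_{n+1}/a_n| = [(2(n+1) + 4)/(2n + 4)] · 4·5/(121·3) → 20/363 as n → ∞.
The series converges when 20/363 · |x| < 1, giving R = 363/20.
Check x = 363/20: the terms do not tend to 0, so the series diverges.
When x = -363/20, the terms have absolute value of order n, which does not tend to 0, so the series diverges by the divergence test.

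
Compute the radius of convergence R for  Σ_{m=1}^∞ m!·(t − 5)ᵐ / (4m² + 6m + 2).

By the ratio test, |a_{m+1}/a_m| = (m+1) · (4m² + 6m + 2)/(4(m+1)² + 6(m+1) + 2) → ∞.
The ratio grows without bound, so the series diverges whenever (t − 5) ≠ 0; it converges only at t = 5. R = 0.

R = 0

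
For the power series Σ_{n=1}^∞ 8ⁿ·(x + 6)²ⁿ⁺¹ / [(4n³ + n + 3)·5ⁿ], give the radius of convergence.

R = √10/4

Ratio test: |a_{n+1}/a_n| = [(4n³ + n + 3)/(4(n+1)³ + (n+1) + 3)] · 8/5 → 8/5 as n → ∞.
Successive powers of (x + 6) differ by 2, so the series converges when |x + 6|² · 8/5 < 1, i.e. |x + 6| < √(5/8). So R = √10/4.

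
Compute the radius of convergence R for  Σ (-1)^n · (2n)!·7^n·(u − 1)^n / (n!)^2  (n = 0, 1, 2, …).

Ratio test: |a_{n+1}/a_n| = (2n+1)·(2n+2)/(n+1)² · 7 → 28 as n → ∞.
Hence the series converges for |u − 1| < 1/(28) = 1/28, so the radius of convergence is 1/28.

R = 1/28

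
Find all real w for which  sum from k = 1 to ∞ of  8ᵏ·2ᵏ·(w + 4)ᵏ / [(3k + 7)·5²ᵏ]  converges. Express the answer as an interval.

The ratio of consecutive coefficients is [(3k + 7)/(3(k+1) + 7)] · 8·2/25 → 16/25.
The series converges when 16/25 · |w + 4| < 1, giving R = 25/16.
Check w = -39/16: comparison with the harmonic series Σ 1/k shows the series diverges.
Endpoint w = -89/16: the terms alternate in sign and decrease monotonically to 0 in absolute value (size ~ c/k), so the alternating series test gives convergence.

[-89/16, -39/16)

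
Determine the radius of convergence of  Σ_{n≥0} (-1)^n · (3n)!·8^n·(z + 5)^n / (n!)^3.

The ratio of consecutive coefficients is (3n+1)·(3n+2)·(3n+3)/(n+1)³ · 8 → 216.
The series converges when 216 · |z + 5| < 1, giving R = 1/216.

R = 1/216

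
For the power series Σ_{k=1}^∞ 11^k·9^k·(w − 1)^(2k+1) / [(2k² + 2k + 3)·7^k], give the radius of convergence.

R = √77/33

By the ratio test, |a_{k+1}/a_k| = [(2k² + 2k + 3)/(2(k+1)² + 2(k+1) + 3)] · 11·9/7 → 99/7.
Since the exponent of (w − 1) increases by 2 each term, convergence requires |w − 1|² < 7/99, hence R = √77/33.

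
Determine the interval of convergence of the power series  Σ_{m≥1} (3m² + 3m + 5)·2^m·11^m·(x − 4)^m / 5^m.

By the ratio test, |a_{m+1}/a_m| = [(3(m+1)² + 3(m+1) + 5)/(3m² + 3m + 5)] · 2·11/5 → 22/5.
Thus R = 1/(22/5) = 5/22.
When x = 93/22, the terms have absolute value of order m², which does not tend to 0, so the series diverges by the divergence test.
Endpoint x = 83/22: the terms do not tend to 0, so the series diverges.

(83/22, 93/22)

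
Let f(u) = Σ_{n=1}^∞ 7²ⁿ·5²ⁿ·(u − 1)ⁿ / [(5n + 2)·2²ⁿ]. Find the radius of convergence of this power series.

R = 4/1225

Apply the ratio test: |a_{n+1}| / |a_n| = [(5n + 2)/(5(n+1) + 2)] · 49·25/4, which tends to 1225/4 as n → ∞.
The series converges when 1225/4 · |u − 1| < 1, giving R = 4/1225.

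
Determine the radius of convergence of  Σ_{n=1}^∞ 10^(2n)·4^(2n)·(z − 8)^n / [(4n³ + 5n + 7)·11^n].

R = 11/1600

Apply the ratio test: |a_{n+1}| / |a_n| = [(4n³ + 5n + 7)/(4(n+1)³ + 5(n+1) + 7)] · 100·16/11, which tends to 1600/11 as n → ∞.
The series converges when 1600/11 · |z − 8| < 1, giving R = 11/1600.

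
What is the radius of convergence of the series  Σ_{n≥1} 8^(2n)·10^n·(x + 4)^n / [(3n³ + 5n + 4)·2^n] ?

By the ratio test, |a_{n+1}/a_n| = [(3n³ + 5n + 4)/(3(n+1)³ + 5(n+1) + 4)] · 64·10/2 → 320.
The series converges when 320 · |x + 4| < 1, giving R = 1/320.

R = 1/320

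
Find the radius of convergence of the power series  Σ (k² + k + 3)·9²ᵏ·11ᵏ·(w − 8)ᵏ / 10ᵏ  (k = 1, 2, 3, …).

R = 10/891

By the ratio test, |a_{k+1}/a_k| = [((k+1)² + (k+1) + 3)/(k² + k + 3)] · 81·11/10 → 891/10.
The series converges when 891/10 · |w − 8| < 1, giving R = 10/891.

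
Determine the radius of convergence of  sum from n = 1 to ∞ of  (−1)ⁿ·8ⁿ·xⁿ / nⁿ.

R = ∞

Applying the root test, |a_n|^(1/n) = 8/n → 0.
Since the n-th root of |a_n| tends to 0, the series converges for all real x; R = ∞.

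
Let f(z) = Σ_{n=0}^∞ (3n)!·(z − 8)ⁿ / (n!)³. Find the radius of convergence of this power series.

R = 1/27

Apply the ratio test: |a_{n+1}| / |a_n| = (3n+1)·(3n+2)·(3n+3)/(n+1)³, which tends to 27 as n → ∞.
Hence the series converges for |z − 8| < 1/(27) = 1/27, so the radius of convergence is 1/27.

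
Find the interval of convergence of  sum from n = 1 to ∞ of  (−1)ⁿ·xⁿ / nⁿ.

Applying the root test, |a_n|^(1/n) = 1/n → 0.
The limit is 0 for every x, so R = ∞.

(−∞, ∞)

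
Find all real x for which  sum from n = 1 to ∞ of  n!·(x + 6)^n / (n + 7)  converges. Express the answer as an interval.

{-6}

The ratio of consecutive coefficients is (n+1) · (n + 7)/((n+1) + 7) → ∞.
Since the ratio → ∞, the series diverges for every x ≠ -6, and R = 0.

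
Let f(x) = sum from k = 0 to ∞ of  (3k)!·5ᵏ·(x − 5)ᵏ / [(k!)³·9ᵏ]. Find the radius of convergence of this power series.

By the ratio test, |a_{k+1}/a_k| = (3k+1)·(3k+2)·(3k+3)/(k+1)³ · 5/9 → 15.
Hence the series converges for |x − 5| < 1/(15) = 1/15, so the radius of convergence is 1/15.

R = 1/15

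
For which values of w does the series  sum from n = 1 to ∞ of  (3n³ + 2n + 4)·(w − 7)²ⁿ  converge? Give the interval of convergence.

(6, 8)

Ratio test: |a_{n+1}/a_n| = (3(n+1)³ + 2(n+1) + 4)/(3n³ + 2n + 4) → 1 as n → ∞.
Successive powers of (w − 7) differ by 2, so the series converges when |w − 7|² · 1 < 1, i.e. |w − 7| < √(1) = 1. So R = 1.
Check w = 8: the terms do not tend to 0, so the series diverges.
At w = 6: the n-th term does not approach 0; divergence by the term test.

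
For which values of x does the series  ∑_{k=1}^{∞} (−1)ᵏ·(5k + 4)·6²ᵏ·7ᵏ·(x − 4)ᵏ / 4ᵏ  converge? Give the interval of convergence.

The ratio of consecutive coefficients is [(5(k+1) + 4)/(5k + 4)] · 36·7/4 → 63.
Convergence for |x − 4| · 63 < 1, i.e. |x − 4| < 1/63. So R = 1/63.
Endpoint x = 253/63: the terms do not tend to 0, so the series diverges.
When x = 251/63, the terms have absolute value of order k, which does not tend to 0, so the series diverges by the divergence test.

(251/63, 253/63)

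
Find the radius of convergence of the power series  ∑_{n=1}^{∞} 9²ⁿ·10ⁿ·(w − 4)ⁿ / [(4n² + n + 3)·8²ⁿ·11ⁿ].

R = 352/405

Apply the ratio test: |a_{n+1}| / |a_n| = [(4n² + n + 3)/(4(n+1)² + (n+1) + 3)] · 81·10/(64·11), which tends to 405/352 as n → ∞.
Convergence for |w − 4| · 405/352 < 1, i.e. |w − 4| < 352/405. So R = 352/405.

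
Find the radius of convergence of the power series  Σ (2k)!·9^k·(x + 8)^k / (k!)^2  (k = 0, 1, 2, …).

R = 1/36

Apply the ratio test: |a_{k+1}| / |a_k| = (2k+1)·(2k+2)/(k+1)² · 9, which tends to 36 as k → ∞.
Convergence for |x + 8| · 36 < 1, i.e. |x + 8| < 1/36. So R = 1/36.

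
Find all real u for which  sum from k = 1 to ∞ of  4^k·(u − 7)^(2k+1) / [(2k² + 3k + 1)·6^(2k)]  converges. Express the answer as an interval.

By the ratio test, |a_{k+1}/a_k| = [(2k² + 3k + 1)/(2(k+1)² + 3(k+1) + 1)] · 4/36 → 1/9.
Since the exponent of (u − 7) increases by 2 each term, convergence requires |u − 7|² < 9, hence R = 3.
Endpoint u = 10: the terms are on the order of 1/k², so the series converges absolutely by comparison with the p-series (p = 2 > 1).
Endpoint u = 4: absolute convergence follows by limit comparison with Σ 1/k².

[4, 10]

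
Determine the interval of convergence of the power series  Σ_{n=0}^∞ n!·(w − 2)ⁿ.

{2}

By the ratio test, |a_{n+1}/a_n| = (n+1) → ∞.
The terms grow without bound for any (w − 2) ≠ 0, so R = 0 (convergence only at w = 2).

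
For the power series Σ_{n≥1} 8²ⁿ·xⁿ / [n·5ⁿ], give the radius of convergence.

R = 5/64

By the ratio test, |a_{n+1}/a_n| = [n/(n+1)] · 64/5 → 64/5.
Hence the series converges for |x| < 1/(64/5) = 5/64, so the radius of convergence is 5/64.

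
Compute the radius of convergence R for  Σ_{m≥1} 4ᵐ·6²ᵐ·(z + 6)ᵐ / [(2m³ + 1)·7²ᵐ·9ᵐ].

R = 49/16

Ratio test: |a_{m+1}/a_m| = [(2m³ + 1)/(2(m+1)³ + 1)] · 4·36/(49·9) → 16/49 as m → ∞.
The series converges when 16/49 · |z + 6| < 1, giving R = 49/16.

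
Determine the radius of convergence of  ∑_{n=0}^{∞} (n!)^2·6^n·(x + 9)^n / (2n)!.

R = 2/3

By the ratio test, |a_{n+1}/a_n| = (n+1)²/[(2n+1)·(2n+2)] · 6 → 3/2.
Convergence for |x + 9| · 3/2 < 1, i.e. |x + 9| < 2/3. So R = 2/3.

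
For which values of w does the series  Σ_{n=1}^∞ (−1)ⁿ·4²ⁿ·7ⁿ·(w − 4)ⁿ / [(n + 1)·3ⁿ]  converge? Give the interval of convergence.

(445/112, 451/112]

By the ratio test, |a_{n+1}/a_n| = [(n + 1)/((n+1) + 1)] · 16·7/3 → 112/3.
Hence the series converges for |w − 4| < 1/(112/3) = 3/112, so the radius of convergence is 3/112.
Endpoint w = 451/112: an alternating series whose terms decrease to 0 in absolute value, so it converges by the Leibniz criterion.
Check w = 445/112: comparison with the harmonic series Σ 1/n shows the series diverges.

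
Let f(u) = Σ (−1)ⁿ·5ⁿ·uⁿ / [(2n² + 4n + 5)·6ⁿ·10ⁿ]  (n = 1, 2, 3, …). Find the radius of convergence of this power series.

R = 12

The ratio of consecutive coefficients is [(2n² + 4n + 5)/(2(n+1)² + 4(n+1) + 5)] · 5/(6·10) → 1/12.
Hence the series converges for |u| < 1/(1/12) = 12, so the radius of convergence is 12.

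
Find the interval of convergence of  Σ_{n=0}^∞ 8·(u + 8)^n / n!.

Ratio test: |a_{n+1}/a_n| = 8/8 · 1/(n+1) → 0 as n → ∞.
The limit is 0, so the series converges for all u; R = ∞.

(−∞, ∞)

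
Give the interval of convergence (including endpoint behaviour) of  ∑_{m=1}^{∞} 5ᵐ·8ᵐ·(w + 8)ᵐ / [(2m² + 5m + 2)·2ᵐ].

The ratio of consecutive coefficients is [(2m² + 5m + 2)/(2(m+1)² + 5(m+1) + 2)] · 5·8/2 → 20.
Thus R = 1/(20) = 1/20.
Endpoint w = -159/20: absolute convergence follows by limit comparison with Σ 1/m².
Endpoint w = -161/20: the terms are on the order of 1/m², so the series converges absolutely by comparison with the p-series (p = 2 > 1).

[-161/20, -159/20]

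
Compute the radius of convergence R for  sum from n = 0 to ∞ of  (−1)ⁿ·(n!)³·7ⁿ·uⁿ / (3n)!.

R = 27/7

Ratio test: |a_{n+1}/a_n| = (n+1)³/[(3n+1)·(3n+2)·(3n+3)] · 7 → 7/27 as n → ∞.
Thus R = 1/(7/27) = 27/7.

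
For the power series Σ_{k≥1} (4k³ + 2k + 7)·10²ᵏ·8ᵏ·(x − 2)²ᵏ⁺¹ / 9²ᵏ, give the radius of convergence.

Apply the ratio test: |a_{k+1}| / |a_k| = [(4(k+1)³ + 2(k+1) + 7)/(4k³ + 2k + 7)] · 100·8/81, which tends to 800/81 as k → ∞.
Since the exponent of (x − 2) increases by 2 each term, convergence requires |x − 2|² < 81/800, hence R = 9√2/40.

R = 9√2/40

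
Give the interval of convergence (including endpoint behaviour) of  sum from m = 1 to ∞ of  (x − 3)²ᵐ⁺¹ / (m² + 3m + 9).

[2, 4]

The ratio of consecutive coefficients is (m² + 3m + 9)/((m+1)² + 3(m+1) + 9) → 1.
Since the exponent of (x − 3) increases by 2 each term, convergence requires |x − 3|² < 1, hence R = 1.
When x = 4, the series is dominated by a constant times Σ 1/m², which converges (p = 2 > 1).
Endpoint x = 2: the terms are on the order of 1/m², so the series converges absolutely by comparison with the p-series (p = 2 > 1).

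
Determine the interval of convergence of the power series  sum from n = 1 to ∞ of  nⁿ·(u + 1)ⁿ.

{-1}

By the Cauchy root test, |a_n|^(1/n) = n → ∞.
The root grows without bound, so R = 0 (convergence only at u = -1).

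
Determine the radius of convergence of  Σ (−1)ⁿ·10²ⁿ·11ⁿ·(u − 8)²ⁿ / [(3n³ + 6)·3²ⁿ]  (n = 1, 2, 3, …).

R = 3√11/110

Ratio test: |a_{n+1}/a_n| = [(3n³ + 6)/(3(n+1)³ + 6)] · 100·11/9 → 1100/9 as n → ∞.
Successive powers of (u − 8) differ by 2, so the series converges when |u − 8|² · 1100/9 < 1, i.e. |u − 8| < √(9/1100). So R = 3√11/110.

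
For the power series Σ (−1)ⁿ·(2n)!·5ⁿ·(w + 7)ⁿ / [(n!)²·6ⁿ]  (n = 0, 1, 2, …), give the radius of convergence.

R = 3/10

By the ratio test, |a_{n+1}/a_n| = (2n+1)·(2n+2)/(n+1)² · 5/6 → 10/3.
Thus R = 1/(10/3) = 3/10.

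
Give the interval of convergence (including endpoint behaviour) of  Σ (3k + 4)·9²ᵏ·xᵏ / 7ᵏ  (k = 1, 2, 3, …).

(-7/81, 7/81)

The ratio of consecutive coefficients is [(3(k+1) + 4)/(3k + 4)] · 81/7 → 81/7.
Hence the series converges for |x| < 1/(81/7) = 7/81, so the radius of convergence is 7/81.
Check x = 7/81: the terms do not tend to 0, so the series diverges.
Check x = -7/81: the k-th term does not approach 0; divergence by the term test.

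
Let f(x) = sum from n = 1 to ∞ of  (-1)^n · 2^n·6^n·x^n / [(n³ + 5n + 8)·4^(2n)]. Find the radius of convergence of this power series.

R = 4/3

Ratio test: |a_{n+1}/a_n| = [(n³ + 5n + 8)/((n+1)³ + 5(n+1) + 8)] · 2·6/16 → 3/4 as n → ∞.
Thus R = 1/(3/4) = 4/3.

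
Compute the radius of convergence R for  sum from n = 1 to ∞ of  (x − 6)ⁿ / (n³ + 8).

By the ratio test, |a_{n+1}/a_n| = (n³ + 8)/((n+1)³ + 8) → 1.
So the series converges when |x − 6| < 1 and diverges when |x − 6| > 1; R = 1.

R = 1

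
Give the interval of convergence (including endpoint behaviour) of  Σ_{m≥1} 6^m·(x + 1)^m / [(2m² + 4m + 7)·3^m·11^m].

[-13/2, 9/2]

The ratio of consecutive coefficients is [(2m² + 4m + 7)/(2(m+1)² + 4(m+1) + 7)] · 6/(3·11) → 2/11.
Thus R = 1/(2/11) = 11/2.
At x = 9/2: absolute convergence follows by limit comparison with Σ 1/m².
Endpoint x = -13/2: absolute convergence follows by limit comparison with Σ 1/m².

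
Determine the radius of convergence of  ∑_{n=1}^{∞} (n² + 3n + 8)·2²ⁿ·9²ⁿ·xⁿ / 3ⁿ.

By the ratio test, |a_{n+1}/a_n| = [((n+1)² + 3(n+1) + 8)/(n² + 3n + 8)] · 4·81/3 → 108.
Hence the series converges for |x| < 1/(108) = 1/108, so the radius of convergence is 1/108.

R = 1/108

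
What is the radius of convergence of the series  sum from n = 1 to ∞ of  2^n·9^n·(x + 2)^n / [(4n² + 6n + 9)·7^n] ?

R = 7/18

Apply the ratio test: |a_{n+1}| / |a_n| = [(4n² + 6n + 9)/(4(n+1)² + 6(n+1) + 9)] · 2·9/7, which tends to 18/7 as n → ∞.
The series converges when 18/7 · |x + 2| < 1, giving R = 7/18.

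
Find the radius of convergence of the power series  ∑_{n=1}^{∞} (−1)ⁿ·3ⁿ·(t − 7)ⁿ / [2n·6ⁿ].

The ratio of consecutive coefficients is [2n/2(n+1)] · 3/6 → 1/2.
The series converges when 1/2 · |t − 7| < 1, giving R = 2.

R = 2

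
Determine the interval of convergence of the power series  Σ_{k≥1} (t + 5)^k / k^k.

Root test: |a_k|^(1/k) = 1/k → 0.
The limit is 0 for every t, so R = ∞.

(−∞, ∞)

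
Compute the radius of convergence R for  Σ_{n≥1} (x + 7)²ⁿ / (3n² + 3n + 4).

Ratio test: |a_{n+1}/a_n| = (3n² + 3n + 4)/(3(n+1)² + 3(n+1) + 4) → 1 as n → ∞.
Since the exponent of (x + 7) increases by 2 each term, convergence requires |x + 7|² < 1, hence R = 1.

R = 1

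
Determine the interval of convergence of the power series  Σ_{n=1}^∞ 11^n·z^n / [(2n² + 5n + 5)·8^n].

[-8/11, 8/11]

Apply the ratio test: |a_{n+1}| / |a_n| = [(2n² + 5n + 5)/(2(n+1)² + 5(n+1) + 5)] · 11/8, which tends to 11/8 as n → ∞.
The series converges when 11/8 · |z| < 1, giving R = 8/11.
At z = 8/11: the series is dominated by a constant times Σ 1/n², which converges (p = 2 > 1).
Check z = -8/11: the series is dominated by a constant times Σ 1/n², which converges (p = 2 > 1).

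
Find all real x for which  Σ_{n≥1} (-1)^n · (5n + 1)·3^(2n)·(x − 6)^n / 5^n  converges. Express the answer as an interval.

Apply the ratio test: |a_{n+1}| / |a_n| = [(5(n+1) + 1)/(5n + 1)] · 9/5, which tends to 9/5 as n → ∞.
Convergence for |x − 6| · 9/5 < 1, i.e. |x − 6| < 5/9. So R = 5/9.
Endpoint x = 59/9: the terms do not tend to 0, so the series diverges.
When x = 49/9, the n-th term does not approach 0; divergence by the term test.

(49/9, 59/9)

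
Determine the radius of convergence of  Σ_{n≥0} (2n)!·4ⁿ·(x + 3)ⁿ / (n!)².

Ratio test: |a_{n+1}/a_n| = (2n+1)·(2n+2)/(n+1)² · 4 → 16 as n → ∞.
Thus R = 1/(16) = 1/16.

R = 1/16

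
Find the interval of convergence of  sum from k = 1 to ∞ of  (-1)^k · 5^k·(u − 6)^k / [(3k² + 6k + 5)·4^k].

[26/5, 34/5]

Apply the ratio test: |a_{k+1}| / |a_k| = [(3k² + 6k + 5)/(3(k+1)² + 6(k+1) + 5)] · 5/4, which tends to 5/4 as k → ∞.
The series converges when 5/4 · |u − 6| < 1, giving R = 4/5.
Check u = 34/5: the terms are on the order of 1/k², so the series converges absolutely by comparison with the p-series (p = 2 > 1).
When u = 26/5, the series is dominated by a constant times Σ 1/k², which converges (p = 2 > 1).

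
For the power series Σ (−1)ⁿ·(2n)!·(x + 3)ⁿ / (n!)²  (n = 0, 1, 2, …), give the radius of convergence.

Apply the ratio test: |a_{n+1}| / |a_n| = (2n+1)·(2n+2)/(n+1)², which tends to 4 as n → ∞.
Hence the series converges for |x + 3| < 1/(4) = 1/4, so the radius of convergence is 1/4.

R = 1/4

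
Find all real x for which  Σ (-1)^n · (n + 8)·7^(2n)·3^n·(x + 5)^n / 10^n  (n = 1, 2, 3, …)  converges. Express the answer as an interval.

The ratio of consecutive coefficients is [((n+1) + 8)/(n + 8)] · 49·3/10 → 147/10.
Hence the series converges for |x + 5| < 1/(147/10) = 10/147, so the radius of convergence is 10/147.
Endpoint x = -725/147: the terms do not tend to 0, so the series diverges.
Check x = -745/147: the terms do not tend to 0, so the series diverges.

(-745/147, -725/147)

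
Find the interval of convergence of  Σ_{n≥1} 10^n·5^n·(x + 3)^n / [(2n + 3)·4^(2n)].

[-83/25, -67/25)

Ratio test: |a_{n+1}/a_n| = [(2n + 3)/(2(n+1) + 3)] · 10·5/16 → 25/8 as n → ∞.
The series converges when 25/8 · |x + 3| < 1, giving R = 8/25.
Check x = -67/25: the terms behave like c/n; limit comparison with the harmonic series gives divergence.
Endpoint x = -83/25: an alternating series whose terms decrease to 0 in absolute value, so it converges by the Leibniz criterion.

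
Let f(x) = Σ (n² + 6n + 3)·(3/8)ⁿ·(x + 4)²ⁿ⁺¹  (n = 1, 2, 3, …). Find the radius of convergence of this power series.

R = 2√6/3

The ratio of consecutive coefficients is [((n+1)² + 6(n+1) + 3)/(n² + 6n + 3)] · 3/8 → 3/8.
Since the exponent of (x + 4) increases by 2 each term, convergence requires |x + 4|² < 8/3, hence R = 2√6/3.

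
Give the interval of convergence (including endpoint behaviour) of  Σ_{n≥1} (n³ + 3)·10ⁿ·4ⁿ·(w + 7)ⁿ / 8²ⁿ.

The ratio of consecutive coefficients is [((n+1)³ + 3)/(n³ + 3)] · 10·4/64 → 5/8.
Hence the series converges for |w + 7| < 1/(5/8) = 8/5, so the radius of convergence is 8/5.
When w = -27/5, the n-th term does not approach 0; divergence by the term test.
Check w = -43/5: the terms do not tend to 0, so the series diverges.

(-43/5, -27/5)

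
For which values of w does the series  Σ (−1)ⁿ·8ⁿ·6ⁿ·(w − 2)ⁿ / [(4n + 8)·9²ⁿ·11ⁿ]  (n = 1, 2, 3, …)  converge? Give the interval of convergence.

(-265/16, 329/16]

By the ratio test, |a_{n+1}/a_n| = [(4n + 8)/(4(n+1) + 8)] · 8·6/(81·11) → 16/297.
Convergence for |w − 2| · 16/297 < 1, i.e. |w − 2| < 297/16. So R = 297/16.
At w = 329/16: convergence follows from the alternating series test (terms decrease monotonically to 0).
At w = -265/16: the terms behave like c/n; limit comparison with the harmonic series gives divergence.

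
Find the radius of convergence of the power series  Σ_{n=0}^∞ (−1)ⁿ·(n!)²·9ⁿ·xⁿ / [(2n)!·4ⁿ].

R = 16/9

By the ratio test, |a_{n+1}/a_n| = (n+1)²/[(2n+1)·(2n+2)] · 9/4 → 9/16.
The series converges when 9/16 · |x| < 1, giving R = 16/9.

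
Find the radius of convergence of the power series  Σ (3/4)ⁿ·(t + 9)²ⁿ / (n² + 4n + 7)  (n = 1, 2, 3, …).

R = 2√3/3

Apply the ratio test: |a_{n+1}| / |a_n| = [(n² + 4n + 7)/((n+1)² + 4(n+1) + 7)] · 3/4, which tends to 3/4 as n → ∞.
Writing y = (t + 9)², the series in y has radius 4/3, so |t + 9| < √(4/3) and R = 2√3/3.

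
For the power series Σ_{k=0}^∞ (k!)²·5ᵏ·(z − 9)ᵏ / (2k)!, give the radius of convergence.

R = 4/5

By the ratio test, |a_{k+1}/a_k| = (k+1)²/[(2k+1)·(2k+2)] · 5 → 5/4.
Hence the series converges for |z − 9| < 1/(5/4) = 4/5, so the radius of convergence is 4/5.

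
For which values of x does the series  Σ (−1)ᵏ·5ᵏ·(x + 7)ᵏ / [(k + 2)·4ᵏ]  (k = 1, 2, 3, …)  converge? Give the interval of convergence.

(-39/5, -31/5]

The ratio of consecutive coefficients is [(k + 2)/((k+1) + 2)] · 5/4 → 5/4.
Convergence for |x + 7| · 5/4 < 1, i.e. |x + 7| < 4/5. So R = 4/5.
Check x = -31/5: the terms alternate in sign and decrease monotonically to 0 in absolute value (size ~ c/k), so the alternating series test gives convergence.
Endpoint x = -39/5: the terms behave like c/k; limit comparison with the harmonic series gives divergence.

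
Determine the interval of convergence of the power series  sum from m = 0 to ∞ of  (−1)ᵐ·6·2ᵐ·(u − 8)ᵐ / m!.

Ratio test: |a_{m+1}/a_m| = 6/6 · 2 · 1/(m+1) → 0 as m → ∞.
The ratio tends to 0 regardless of u, hence R = ∞.

(−∞, ∞)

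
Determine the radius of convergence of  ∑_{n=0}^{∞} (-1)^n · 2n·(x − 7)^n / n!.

R = ∞

Apply the ratio test: |a_{n+1}| / |a_n| = 2(n+1)/2n · 1/(n+1), which tends to 0 as n → ∞.
The limit is 0, so the series converges for all x; R = ∞.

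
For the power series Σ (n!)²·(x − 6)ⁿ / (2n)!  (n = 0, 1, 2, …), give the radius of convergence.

Ratio test: |a_{n+1}/a_n| = (n+1)²/[(2n+1)·(2n+2)] → 1/4 as n → ∞.
The series converges when 1/4 · |x − 6| < 1, giving R = 4.

R = 4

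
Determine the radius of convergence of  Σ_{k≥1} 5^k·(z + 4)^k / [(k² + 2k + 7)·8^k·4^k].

The ratio of consecutive coefficients is [(k² + 2k + 7)/((k+1)² + 2(k+1) + 7)] · 5/(8·4) → 5/32.
Thus R = 1/(5/32) = 32/5.

R = 32/5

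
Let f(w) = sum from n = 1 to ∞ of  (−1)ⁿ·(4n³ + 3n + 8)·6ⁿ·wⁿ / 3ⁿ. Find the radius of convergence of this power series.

R = 1/2

By the ratio test, |a_{n+1}/a_n| = [(4(n+1)³ + 3(n+1) + 8)/(4n³ + 3n + 8)] · 6/3 → 2.
Hence the series converges for |w| < 1/(2) = 1/2, so the radius of convergence is 1/2.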